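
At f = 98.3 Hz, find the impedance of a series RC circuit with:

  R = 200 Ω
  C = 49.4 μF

Step 1 — Angular frequency: ω = 2π·f = 2π·98.3 = 617.6 rad/s.
Step 2 — Component impedances:
  R: Z = R = 200 Ω
  C: Z = 1/(jωC) = -j/(ω·C) = 0 - j32.77 Ω
Step 3 — Series combination: Z_total = R + C = 200 - j32.77 Ω = 202.7∠-9.3° Ω.

Z = 200 - j32.77 Ω = 202.7∠-9.3° Ω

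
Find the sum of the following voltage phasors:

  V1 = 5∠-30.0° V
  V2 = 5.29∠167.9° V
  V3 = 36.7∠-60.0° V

Step 1 — Convert each phasor to rectangular form:
  V1 = 5·(cos(-30.0°) + j·sin(-30.0°)) = 4.33 - j2.5 V
  V2 = 5.29·(cos(167.9°) + j·sin(167.9°)) = -5.172 + j1.109 V
  V3 = 36.7·(cos(-60.0°) + j·sin(-60.0°)) = 18.35 - j31.78 V
Step 2 — Sum components: V_total = 17.51 - j33.17 V.
Step 3 — Convert to polar: |V_total| = 37.51 V, ∠V_total = -62.2°.

V_total = 37.51∠-62.2° V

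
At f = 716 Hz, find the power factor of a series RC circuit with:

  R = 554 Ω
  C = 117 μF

Step 1 — Angular frequency: ω = 2π·f = 2π·716 = 4499 rad/s.
Step 2 — Component impedances:
  R: Z = R = 554 Ω
  C: Z = 1/(jωC) = -j/(ω·C) = 0 - j1.9 Ω
Step 3 — Series combination: Z_total = R + C = 554 - j1.9 Ω = 554∠-0.2° Ω.
Step 4 — Power factor: PF = cos(φ) = Re(Z)/|Z| = 554/554 = 1.
Step 5 — Type: Im(Z) = -1.9 ⇒ leading (phase φ = -0.2°).

PF = 1 (leading, φ = -0.2°)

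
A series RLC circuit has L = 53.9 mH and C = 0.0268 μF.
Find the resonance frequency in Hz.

Step 1 — Resonance condition Im(Z)=0 gives ω₀ = 1/√(LC).
Step 2 — ω₀ = 1/√(0.0539·2.68e-08) = 2.631e+04 rad/s.
Step 3 — f₀ = ω₀/(2π) = 4188 Hz.

f₀ = 4188 Hz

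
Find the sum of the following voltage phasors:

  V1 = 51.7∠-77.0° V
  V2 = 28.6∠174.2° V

Step 1 — Convert each phasor to rectangular form:
  V1 = 51.7·(cos(-77.0°) + j·sin(-77.0°)) = 11.63 - j50.37 V
  V2 = 28.6·(cos(174.2°) + j·sin(174.2°)) = -28.45 + j2.89 V
Step 2 — Sum components: V_total = -16.82 - j47.48 V.
Step 3 — Convert to polar: |V_total| = 50.38 V, ∠V_total = -109.5°.

V_total = 50.38∠-109.5° V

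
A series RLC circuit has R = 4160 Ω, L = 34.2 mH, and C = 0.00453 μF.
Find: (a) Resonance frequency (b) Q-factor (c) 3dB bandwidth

Step 1 — Resonance: ω₀ = 1/√(LC) = 1/√(0.0342·4.53e-09) = 8.034e+04 rad/s.
Step 2 — f₀ = ω₀/(2π) = 1.279e+04 Hz.
Step 3 — Series Q: Q = ω₀L/R = 8.034e+04·0.0342/4160 = 0.6605.
Step 4 — Bandwidth: Δω = ω₀/Q = 1.216e+05 rad/s; BW = Δω/(2π) = 1.936e+04 Hz.

(a) f₀ = 1.279e+04 Hz  (b) Q = 0.6605  (c) BW = 1.936e+04 Hz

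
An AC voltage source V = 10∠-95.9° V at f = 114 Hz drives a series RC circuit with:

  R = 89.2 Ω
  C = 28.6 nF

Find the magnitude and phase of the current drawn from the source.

Step 1 — Angular frequency: ω = 2π·f = 2π·114 = 716.3 rad/s.
Step 2 — Component impedances:
  R: Z = R = 89.2 Ω
  C: Z = 1/(jωC) = -j/(ω·C) = 0 - j4.881e+04 Ω
Step 3 — Series combination: Z_total = R + C = 89.2 - j4.881e+04 Ω = 4.881e+04∠-89.9° Ω.
Step 4 — Source phasor: V = 10∠-95.9° V = -1.028 - j9.947 V.
Step 5 — Ohm's law: I = V / Z_total = (-1.028 - j9.947) / (89.2 - j4.881e+04) = 0.0002037 - j2.143e-05 A.
Step 6 — Convert to polar: |I| = 0.0002049 A, ∠I = -6.0°.

I = 0.0002049∠-6.0° A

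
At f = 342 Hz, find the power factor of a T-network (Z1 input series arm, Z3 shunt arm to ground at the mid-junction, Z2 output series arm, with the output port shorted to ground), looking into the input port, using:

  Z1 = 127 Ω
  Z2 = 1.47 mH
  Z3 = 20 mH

Step 1 — Angular frequency: ω = 2π·f = 2π·342 = 2149 rad/s.
Step 2 — Component impedances:
  Z1: Z = R = 127 Ω
  Z2: Z = jωL = j·2149·0.00147 = 0 + j3.159 Ω
  Z3: Z = jωL = j·2149·0.02 = 0 + j42.98 Ω
Step 3 — With the output port shorted to ground, the output series arm Z2 runs from the junction to ground; the shunt arm Z3 also runs from the junction to ground. They appear in parallel: Z3 || Z2 = 0 + j2.943 Ω.
Step 4 — Series with input arm Z1: Z_in = Z1 + (Z3 || Z2) = 127 + j2.943 Ω = 127∠1.3° Ω.
Step 5 — Power factor: PF = cos(φ) = Re(Z)/|Z| = 127/127.034 = 0.9997.
Step 6 — Type: Im(Z) = 2.943 ⇒ lagging (phase φ = 1.3°).

PF = 0.9997 (lagging, φ = 1.3°)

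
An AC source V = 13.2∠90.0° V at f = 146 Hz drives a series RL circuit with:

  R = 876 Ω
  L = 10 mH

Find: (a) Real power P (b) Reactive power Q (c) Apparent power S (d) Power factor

Step 1 — Angular frequency: ω = 2π·f = 2π·146 = 917.3 rad/s.
Step 2 — Component impedances:
  R: Z = R = 876 Ω
  L: Z = jωL = j·917.3·0.01 = 0 + j9.173 Ω
Step 3 — Series combination: Z_total = R + L = 876 + j9.173 Ω = 876∠0.6° Ω.
Step 4 — Source phasor: V = 13.2∠90.0° V = 0 + j13.2 V.
Step 5 — Current: I = V / Z = 0.0001578 + j0.01507 A = 0.01507∠89.4° A.
Step 6 — Complex power: S = V·I* = 0.1989 + j0.002083 VA.
Step 7 — Real power: P = Re(S) = 0.1989 W.
Step 8 — Reactive power: Q = Im(S) = 0.002083 VAR.
Step 9 — Apparent power: |S| = 0.1989 VA.
Step 10 — Power factor: PF = P/|S| = 0.9999 (lagging).

(a) P = 0.1989 W  (b) Q = 0.002083 VAR  (c) S = 0.1989 VA  (d) PF = 0.9999 (lagging)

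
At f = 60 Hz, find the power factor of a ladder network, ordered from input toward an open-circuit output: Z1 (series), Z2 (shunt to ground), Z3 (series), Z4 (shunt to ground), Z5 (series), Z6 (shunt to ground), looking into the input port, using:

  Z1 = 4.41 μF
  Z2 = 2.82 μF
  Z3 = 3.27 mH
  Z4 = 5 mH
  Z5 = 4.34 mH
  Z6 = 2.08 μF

Step 1 — Angular frequency: ω = 2π·f = 2π·60 = 377 rad/s.
Step 2 — Component impedances:
  Z1: Z = 1/(jωC) = -j/(ω·C) = 0 - j601.5 Ω
  Z2: Z = 1/(jωC) = -j/(ω·C) = 0 - j940.6 Ω
  Z3: Z = jωL = j·377·0.00327 = 0 + j1.233 Ω
  Z4: Z = jωL = j·377·0.005 = 0 + j1.885 Ω
  Z5: Z = jωL = j·377·0.00434 = 0 + j1.636 Ω
  Z6: Z = 1/(jωC) = -j/(ω·C) = 0 - j1275 Ω
Step 3 — Ladder network (open output): work backward from the far end, alternating series and parallel combinations. Z_in = 0 - j598.4 Ω = 598.4∠-90.0° Ω.
Step 4 — Power factor: PF = cos(φ) = Re(Z)/|Z| = 0/598.4 = 0.
Step 5 — Type: Im(Z) = -598.4 ⇒ leading (phase φ = -90.0°).

PF = 0 (leading, φ = -90.0°)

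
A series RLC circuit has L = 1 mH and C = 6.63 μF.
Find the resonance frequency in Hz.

Step 1 — Resonance condition Im(Z)=0 gives ω₀ = 1/√(LC).
Step 2 — ω₀ = 1/√(0.001·6.63e-06) = 1.228e+04 rad/s.
Step 3 — f₀ = ω₀/(2π) = 1955 Hz.

f₀ = 1955 Hz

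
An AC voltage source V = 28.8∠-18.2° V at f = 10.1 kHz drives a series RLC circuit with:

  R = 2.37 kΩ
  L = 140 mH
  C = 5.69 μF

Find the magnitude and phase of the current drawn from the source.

Step 1 — Angular frequency: ω = 2π·f = 2π·1.01e+04 = 6.346e+04 rad/s.
Step 2 — Component impedances:
  R: Z = R = 2370 Ω
  L: Z = jωL = j·6.346e+04·0.14 = 0 + j8884 Ω
  C: Z = 1/(jωC) = -j/(ω·C) = 0 - j2.769 Ω
Step 3 — Series combination: Z_total = R + L + C = 2370 + j8882 Ω = 9192∠75.1° Ω.
Step 4 — Source phasor: V = 28.8∠-18.2° V = 27.36 - j8.995 V.
Step 5 — Ohm's law: I = V / Z_total = (27.36 - j8.995) / (2370 + j8882) = -0.0001781 - j0.003128 A.
Step 6 — Convert to polar: |I| = 0.003133 A, ∠I = -93.3°.

I = 0.003133∠-93.3° A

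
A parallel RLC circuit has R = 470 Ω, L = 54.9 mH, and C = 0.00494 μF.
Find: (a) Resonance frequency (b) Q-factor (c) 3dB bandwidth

Step 1 — Resonance: ω₀ = 1/√(LC) = 1/√(0.0549·4.94e-09) = 6.072e+04 rad/s.
Step 2 — f₀ = ω₀/(2π) = 9664 Hz.
Step 3 — Parallel Q: Q = R/(ω₀L) = 470/(6.072e+04·0.0549) = 0.141.
Step 4 — Bandwidth: Δω = ω₀/Q = 4.307e+05 rad/s; BW = Δω/(2π) = 6.855e+04 Hz.

(a) f₀ = 9664 Hz  (b) Q = 0.141  (c) BW = 6.855e+04 Hz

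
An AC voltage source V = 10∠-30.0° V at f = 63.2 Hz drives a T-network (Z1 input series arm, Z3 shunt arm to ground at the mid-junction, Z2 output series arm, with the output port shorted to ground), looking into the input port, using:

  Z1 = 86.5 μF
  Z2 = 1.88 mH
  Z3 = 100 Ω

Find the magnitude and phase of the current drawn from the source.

Step 1 — Angular frequency: ω = 2π·f = 2π·63.2 = 397.1 rad/s.
Step 2 — Component impedances:
  Z1: Z = 1/(jωC) = -j/(ω·C) = 0 - j29.11 Ω
  Z2: Z = jωL = j·397.1·0.00188 = 0 + j0.7465 Ω
  Z3: Z = R = 100 Ω
Step 3 — With the output port shorted to ground, the output series arm Z2 runs from the junction to ground; the shunt arm Z3 also runs from the junction to ground. They appear in parallel: Z3 || Z2 = 0.005573 + j0.7465 Ω.
Step 4 — Series with input arm Z1: Z_in = Z1 + (Z3 || Z2) = 0.005573 - j28.37 Ω = 28.37∠-90.0° Ω.
Step 5 — Source phasor: V = 10∠-30.0° V = 8.66 - j5 V.
Step 6 — Ohm's law: I = V / Z_total = (8.66 - j5) / (0.005573 - j28.37) = 0.1763 + j0.3053 A.
Step 7 — Convert to polar: |I| = 0.3525 A, ∠I = 60.0°.

I = 0.3525∠60.0° A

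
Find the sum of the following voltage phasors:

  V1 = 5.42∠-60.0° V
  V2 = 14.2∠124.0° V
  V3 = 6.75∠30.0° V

Step 1 — Convert each phasor to rectangular form:
  V1 = 5.42·(cos(-60.0°) + j·sin(-60.0°)) = 2.71 - j4.694 V
  V2 = 14.2·(cos(124.0°) + j·sin(124.0°)) = -7.941 + j11.77 V
  V3 = 6.75·(cos(30.0°) + j·sin(30.0°)) = 5.846 + j3.375 V
Step 2 — Sum components: V_total = 0.6151 + j10.45 V.
Step 3 — Convert to polar: |V_total| = 10.47 V, ∠V_total = 86.6°.

V_total = 10.47∠86.6° V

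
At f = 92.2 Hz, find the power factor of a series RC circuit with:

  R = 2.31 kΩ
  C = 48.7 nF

Step 1 — Angular frequency: ω = 2π·f = 2π·92.2 = 579.3 rad/s.
Step 2 — Component impedances:
  R: Z = R = 2310 Ω
  C: Z = 1/(jωC) = -j/(ω·C) = 0 - j3.545e+04 Ω
Step 3 — Series combination: Z_total = R + C = 2310 - j3.545e+04 Ω = 3.552e+04∠-86.3° Ω.
Step 4 — Power factor: PF = cos(φ) = Re(Z)/|Z| = 2310/3.552e+04 = 0.06503.
Step 5 — Type: Im(Z) = -3.545e+04 ⇒ leading (phase φ = -86.3°).

PF = 0.06503 (leading, φ = -86.3°)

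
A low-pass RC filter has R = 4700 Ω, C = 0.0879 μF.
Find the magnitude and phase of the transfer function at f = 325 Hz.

Step 1 — Angular frequency: ω = 2π·325 = 2042 rad/s.
Step 2 — Transfer function: H(jω) = 1/(1 + jωRC).
Step 3 — Denominator: 1 + jωRC = 1 + j·2042·4700·8.79e-08 = 1 + j0.8436.
Step 4 — H = 0.5842 - j0.4929.
Step 5 — Magnitude: |H| = 0.7643 (-2.3 dB); phase: φ = -40.2°.

|H| = 0.7643 (-2.3 dB), φ = -40.2°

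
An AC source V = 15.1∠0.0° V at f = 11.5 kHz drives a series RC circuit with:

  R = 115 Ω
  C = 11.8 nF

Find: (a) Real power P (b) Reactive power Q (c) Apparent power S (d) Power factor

Step 1 — Angular frequency: ω = 2π·f = 2π·1.15e+04 = 7.226e+04 rad/s.
Step 2 — Component impedances:
  R: Z = R = 115 Ω
  C: Z = 1/(jωC) = -j/(ω·C) = 0 - j1173 Ω
Step 3 — Series combination: Z_total = R + C = 115 - j1173 Ω = 1178∠-84.4° Ω.
Step 4 — Source phasor: V = 15.1∠0.0° V = 15.1 V.
Step 5 — Current: I = V / Z = 0.00125 + j0.01275 A = 0.01281∠84.4° A.
Step 6 — Complex power: S = V·I* = 0.01888 - j0.1926 VA.
Step 7 — Real power: P = Re(S) = 0.01888 W.
Step 8 — Reactive power: Q = Im(S) = -0.1926 VAR.
Step 9 — Apparent power: |S| = 0.1935 VA.
Step 10 — Power factor: PF = P/|S| = 0.09758 (leading).

(a) P = 0.01888 W  (b) Q = -0.1926 VAR  (c) S = 0.1935 VA  (d) PF = 0.09758 (leading)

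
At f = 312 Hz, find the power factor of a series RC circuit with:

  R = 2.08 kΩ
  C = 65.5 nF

Step 1 — Angular frequency: ω = 2π·f = 2π·312 = 1960 rad/s.
Step 2 — Component impedances:
  R: Z = R = 2080 Ω
  C: Z = 1/(jωC) = -j/(ω·C) = 0 - j7788 Ω
Step 3 — Series combination: Z_total = R + C = 2080 - j7788 Ω = 8061∠-75.0° Ω.
Step 4 — Power factor: PF = cos(φ) = Re(Z)/|Z| = 2080/8061 = 0.258.
Step 5 — Type: Im(Z) = -7788 ⇒ leading (phase φ = -75.0°).

PF = 0.258 (leading, φ = -75.0°)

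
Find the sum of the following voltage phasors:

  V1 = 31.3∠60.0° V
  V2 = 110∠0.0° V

Step 1 — Convert each phasor to rectangular form:
  V1 = 31.3·(cos(60.0°) + j·sin(60.0°)) = 15.65 + j27.11 V
  V2 = 110·(cos(0.0°) + j·sin(0.0°)) = 110 V
Step 2 — Sum components: V_total = 125.7 + j27.11 V.
Step 3 — Convert to polar: |V_total| = 128.5 V, ∠V_total = 12.2°.

V_total = 128.5∠12.2° V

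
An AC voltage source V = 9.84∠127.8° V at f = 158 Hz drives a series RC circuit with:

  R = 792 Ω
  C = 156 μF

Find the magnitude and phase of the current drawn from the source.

Step 1 — Angular frequency: ω = 2π·f = 2π·158 = 992.7 rad/s.
Step 2 — Component impedances:
  R: Z = R = 792 Ω
  C: Z = 1/(jωC) = -j/(ω·C) = 0 - j6.457 Ω
Step 3 — Series combination: Z_total = R + C = 792 - j6.457 Ω = 792∠-0.5° Ω.
Step 4 — Source phasor: V = 9.84∠127.8° V = -6.031 + j7.775 V.
Step 5 — Ohm's law: I = V / Z_total = (-6.031 + j7.775) / (792 - j6.457) = -0.007694 + j0.009754 A.
Step 6 — Convert to polar: |I| = 0.01242 A, ∠I = 128.3°.

I = 0.01242∠128.3° A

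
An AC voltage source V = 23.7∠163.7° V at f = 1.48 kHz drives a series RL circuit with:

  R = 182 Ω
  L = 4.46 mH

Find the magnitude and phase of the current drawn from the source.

Step 1 — Angular frequency: ω = 2π·f = 2π·1480 = 9299 rad/s.
Step 2 — Component impedances:
  R: Z = R = 182 Ω
  L: Z = jωL = j·9299·0.00446 = 0 + j41.47 Ω
Step 3 — Series combination: Z_total = R + L = 182 + j41.47 Ω = 186.7∠12.8° Ω.
Step 4 — Source phasor: V = 23.7∠163.7° V = -22.75 + j6.652 V.
Step 5 — Ohm's law: I = V / Z_total = (-22.75 + j6.652) / (182 + j41.47) = -0.1109 + j0.06182 A.
Step 6 — Convert to polar: |I| = 0.127 A, ∠I = 150.9°.

I = 0.127∠150.9° A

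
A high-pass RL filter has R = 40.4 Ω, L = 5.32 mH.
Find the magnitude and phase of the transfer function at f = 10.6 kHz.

Step 1 — Angular frequency: ω = 2π·1.06e+04 = 6.66e+04 rad/s.
Step 2 — Transfer function: H(jω) = jωL/(R + jωL).
Step 3 — Numerator jωL = j·354.3; denominator R + jωL = 40.4 + j354.3.
Step 4 — H = 0.9872 + j0.1126.
Step 5 — Magnitude: |H| = 0.9936 (-0.1 dB); phase: φ = 6.5°.

|H| = 0.9936 (-0.1 dB), φ = 6.5°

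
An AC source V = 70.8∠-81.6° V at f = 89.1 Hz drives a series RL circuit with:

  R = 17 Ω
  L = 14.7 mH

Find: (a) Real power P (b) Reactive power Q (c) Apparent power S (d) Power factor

Step 1 — Angular frequency: ω = 2π·f = 2π·89.1 = 559.8 rad/s.
Step 2 — Component impedances:
  R: Z = R = 17 Ω
  L: Z = jωL = j·559.8·0.0147 = 0 + j8.23 Ω
Step 3 — Series combination: Z_total = R + L = 17 + j8.23 Ω = 18.89∠25.8° Ω.
Step 4 — Source phasor: V = 70.8∠-81.6° V = 10.34 - j70.04 V.
Step 5 — Current: I = V / Z = -1.123 - j3.576 A = 3.749∠-107.4° A.
Step 6 — Complex power: S = V·I* = 238.9 + j115.6 VA.
Step 7 — Real power: P = Re(S) = 238.9 W.
Step 8 — Reactive power: Q = Im(S) = 115.6 VAR.
Step 9 — Apparent power: |S| = 265.4 VA.
Step 10 — Power factor: PF = P/|S| = 0.9001 (lagging).

(a) P = 238.9 W  (b) Q = 115.6 VAR  (c) S = 265.4 VA  (d) PF = 0.9001 (lagging)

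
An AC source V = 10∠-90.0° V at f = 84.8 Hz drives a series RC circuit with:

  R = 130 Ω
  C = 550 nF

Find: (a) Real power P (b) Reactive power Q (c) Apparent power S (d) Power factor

Step 1 — Angular frequency: ω = 2π·f = 2π·84.8 = 532.8 rad/s.
Step 2 — Component impedances:
  R: Z = R = 130 Ω
  C: Z = 1/(jωC) = -j/(ω·C) = 0 - j3412 Ω
Step 3 — Series combination: Z_total = R + C = 130 - j3412 Ω = 3415∠-87.8° Ω.
Step 4 — Source phasor: V = 10∠-90.0° V = 0 - j10 V.
Step 5 — Current: I = V / Z = 0.002926 - j0.0001115 A = 0.002928∠-2.2° A.
Step 6 — Complex power: S = V·I* = 0.001115 - j0.02926 VA.
Step 7 — Real power: P = Re(S) = 0.001115 W.
Step 8 — Reactive power: Q = Im(S) = -0.02926 VAR.
Step 9 — Apparent power: |S| = 0.02928 VA.
Step 10 — Power factor: PF = P/|S| = 0.03807 (leading).

(a) P = 0.001115 W  (b) Q = -0.02926 VAR  (c) S = 0.02928 VA  (d) PF = 0.03807 (leading)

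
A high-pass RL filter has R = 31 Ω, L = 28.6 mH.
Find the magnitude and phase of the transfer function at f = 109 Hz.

Step 1 — Angular frequency: ω = 2π·109 = 684.9 rad/s.
Step 2 — Transfer function: H(jω) = jωL/(R + jωL).
Step 3 — Numerator jωL = j·19.59; denominator R + jωL = 31 + j19.59.
Step 4 — H = 0.2853 + j0.4516.
Step 5 — Magnitude: |H| = 0.5342 (-5.4 dB); phase: φ = 57.7°.

|H| = 0.5342 (-5.4 dB), φ = 57.7°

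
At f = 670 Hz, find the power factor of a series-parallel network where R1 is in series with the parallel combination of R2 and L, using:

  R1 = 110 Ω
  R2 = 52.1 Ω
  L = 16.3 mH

Step 1 — Angular frequency: ω = 2π·f = 2π·670 = 4210 rad/s.
Step 2 — Component impedances:
  R1: Z = R = 110 Ω
  R2: Z = R = 52.1 Ω
  L: Z = jωL = j·4210·0.0163 = 0 + j68.62 Ω
Step 3 — Parallel branch: R2 || L = 1/(1/R2 + 1/L) = 33.05 + j25.09 Ω.
Step 4 — Series with R1: Z_total = R1 + (R2 || L) = 143 + j25.09 Ω = 145.2∠9.9° Ω.
Step 5 — Power factor: PF = cos(φ) = Re(Z)/|Z| = 143.05/145.23 = 0.985.
Step 6 — Type: Im(Z) = 25.09 ⇒ lagging (phase φ = 9.9°).

PF = 0.985 (lagging, φ = 9.9°)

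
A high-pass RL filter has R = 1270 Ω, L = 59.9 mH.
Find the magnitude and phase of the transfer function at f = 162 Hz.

Step 1 — Angular frequency: ω = 2π·162 = 1018 rad/s.
Step 2 — Transfer function: H(jω) = jωL/(R + jωL).
Step 3 — Numerator jωL = j·60.97; denominator R + jωL = 1270 + j60.97.
Step 4 — H = 0.0023 + j0.0479.
Step 5 — Magnitude: |H| = 0.04795 (-26.4 dB); phase: φ = 87.3°.

|H| = 0.04795 (-26.4 dB), φ = 87.3°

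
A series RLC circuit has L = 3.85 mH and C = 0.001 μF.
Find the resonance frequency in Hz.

Step 1 — Resonance condition Im(Z)=0 gives ω₀ = 1/√(LC).
Step 2 — ω₀ = 1/√(0.00385·1e-09) = 5.096e+05 rad/s.
Step 3 — f₀ = ω₀/(2π) = 8.111e+04 Hz.

f₀ = 8.111e+04 Hz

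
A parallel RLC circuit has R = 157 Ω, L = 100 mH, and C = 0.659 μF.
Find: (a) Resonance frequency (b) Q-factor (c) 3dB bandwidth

Step 1 — Resonance: ω₀ = 1/√(LC) = 1/√(0.1·6.59e-07) = 3895 rad/s.
Step 2 — f₀ = ω₀/(2π) = 620 Hz.
Step 3 — Parallel Q: Q = R/(ω₀L) = 157/(3895·0.1) = 0.403.
Step 4 — Bandwidth: Δω = ω₀/Q = 9665 rad/s; BW = Δω/(2π) = 1538 Hz.

(a) f₀ = 620 Hz  (b) Q = 0.403  (c) BW = 1538 Hz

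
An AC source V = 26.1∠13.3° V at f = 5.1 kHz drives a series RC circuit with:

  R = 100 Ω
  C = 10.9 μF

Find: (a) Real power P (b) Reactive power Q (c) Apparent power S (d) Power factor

Step 1 — Angular frequency: ω = 2π·f = 2π·5100 = 3.204e+04 rad/s.
Step 2 — Component impedances:
  R: Z = R = 100 Ω
  C: Z = 1/(jωC) = -j/(ω·C) = 0 - j2.863 Ω
Step 3 — Series combination: Z_total = R + C = 100 - j2.863 Ω = 100∠-1.6° Ω.
Step 4 — Source phasor: V = 26.1∠13.3° V = 25.4 + j6.004 V.
Step 5 — Current: I = V / Z = 0.2521 + j0.06726 A = 0.2609∠14.9° A.
Step 6 — Complex power: S = V·I* = 6.807 - j0.1949 VA.
Step 7 — Real power: P = Re(S) = 6.807 W.
Step 8 — Reactive power: Q = Im(S) = -0.1949 VAR.
Step 9 — Apparent power: |S| = 6.809 VA.
Step 10 — Power factor: PF = P/|S| = 0.9996 (leading).

(a) P = 6.807 W  (b) Q = -0.1949 VAR  (c) S = 6.809 VA  (d) PF = 0.9996 (leading)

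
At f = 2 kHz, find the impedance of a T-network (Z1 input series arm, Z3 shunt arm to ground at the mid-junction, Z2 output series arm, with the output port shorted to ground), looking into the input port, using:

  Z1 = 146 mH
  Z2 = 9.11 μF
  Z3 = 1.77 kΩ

Step 1 — Angular frequency: ω = 2π·f = 2π·2000 = 1.257e+04 rad/s.
Step 2 — Component impedances:
  Z1: Z = jωL = j·1.257e+04·0.146 = 0 + j1835 Ω
  Z2: Z = 1/(jωC) = -j/(ω·C) = 0 - j8.735 Ω
  Z3: Z = R = 1770 Ω
Step 3 — With the output port shorted to ground, the output series arm Z2 runs from the junction to ground; the shunt arm Z3 also runs from the junction to ground. They appear in parallel: Z3 || Z2 = 0.04311 - j8.735 Ω.
Step 4 — Series with input arm Z1: Z_in = Z1 + (Z3 || Z2) = 0.04311 + j1826 Ω = 1826∠90.0° Ω.

Z = 0.04311 + j1826 Ω = 1826∠90.0° Ω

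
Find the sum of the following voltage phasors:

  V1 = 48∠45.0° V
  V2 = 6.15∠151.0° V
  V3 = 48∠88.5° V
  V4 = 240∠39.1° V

Step 1 — Convert each phasor to rectangular form:
  V1 = 48·(cos(45.0°) + j·sin(45.0°)) = 33.94 + j33.94 V
  V2 = 6.15·(cos(151.0°) + j·sin(151.0°)) = -5.379 + j2.982 V
  V3 = 48·(cos(88.5°) + j·sin(88.5°)) = 1.256 + j47.98 V
  V4 = 240·(cos(39.1°) + j·sin(39.1°)) = 186.3 + j151.4 V
Step 2 — Sum components: V_total = 216.1 + j236.3 V.
Step 3 — Convert to polar: |V_total| = 320.2 V, ∠V_total = 47.6°.

V_total = 320.2∠47.6° V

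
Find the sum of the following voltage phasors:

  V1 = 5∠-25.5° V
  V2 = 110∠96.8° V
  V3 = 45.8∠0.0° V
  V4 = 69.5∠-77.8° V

Step 1 — Convert each phasor to rectangular form:
  V1 = 5·(cos(-25.5°) + j·sin(-25.5°)) = 4.513 - j2.153 V
  V2 = 110·(cos(96.8°) + j·sin(96.8°)) = -13.02 + j109.2 V
  V3 = 45.8·(cos(0.0°) + j·sin(0.0°)) = 45.8 V
  V4 = 69.5·(cos(-77.8°) + j·sin(-77.8°)) = 14.69 - j67.93 V
Step 2 — Sum components: V_total = 51.98 + j39.14 V.
Step 3 — Convert to polar: |V_total| = 65.07 V, ∠V_total = 37.0°.

V_total = 65.07∠37.0° V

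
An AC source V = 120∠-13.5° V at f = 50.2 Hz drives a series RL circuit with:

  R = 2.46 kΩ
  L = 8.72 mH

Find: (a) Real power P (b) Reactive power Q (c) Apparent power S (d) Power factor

Step 1 — Angular frequency: ω = 2π·f = 2π·50.2 = 315.4 rad/s.
Step 2 — Component impedances:
  R: Z = R = 2460 Ω
  L: Z = jωL = j·315.4·0.00872 = 0 + j2.75 Ω
Step 3 — Series combination: Z_total = R + L = 2460 + j2.75 Ω = 2460∠0.1° Ω.
Step 4 — Source phasor: V = 120∠-13.5° V = 116.7 - j28.01 V.
Step 5 — Current: I = V / Z = 0.04742 - j0.01144 A = 0.04878∠-13.6° A.
Step 6 — Complex power: S = V·I* = 5.854 + j0.006545 VA.
Step 7 — Real power: P = Re(S) = 5.854 W.
Step 8 — Reactive power: Q = Im(S) = 0.006545 VAR.
Step 9 — Apparent power: |S| = 5.854 VA.
Step 10 — Power factor: PF = P/|S| = 1 (lagging).

(a) P = 5.854 W  (b) Q = 0.006545 VAR  (c) S = 5.854 VA  (d) PF = 1 (lagging)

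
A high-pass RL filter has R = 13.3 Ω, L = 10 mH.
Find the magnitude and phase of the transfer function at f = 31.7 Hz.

Step 1 — Angular frequency: ω = 2π·31.7 = 199.2 rad/s.
Step 2 — Transfer function: H(jω) = jωL/(R + jωL).
Step 3 — Numerator jωL = j·1.992; denominator R + jωL = 13.3 + j1.992.
Step 4 — H = 0.02194 + j0.1465.
Step 5 — Magnitude: |H| = 0.1481 (-16.6 dB); phase: φ = 81.5°.

|H| = 0.1481 (-16.6 dB), φ = 81.5°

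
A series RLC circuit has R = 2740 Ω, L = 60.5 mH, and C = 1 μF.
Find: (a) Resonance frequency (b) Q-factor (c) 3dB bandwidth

Step 1 — Resonance condition Im(Z)=0 gives ω₀ = 1/√(LC).
Step 2 — ω₀ = 1/√(0.0605·1e-06) = 4066 rad/s.
Step 3 — f₀ = ω₀/(2π) = 647.1 Hz.
Step 4 — Series Q: Q = ω₀L/R = 4066·0.0605/2740 = 0.08977.
Step 5 — 3dB bandwidth: Δω = ω₀/Q = 4.529e+04 rad/s; BW = Δω/(2π) = 7208 Hz.

(a) f₀ = 647.1 Hz  (b) Q = 0.08977  (c) BW = 7208 Hz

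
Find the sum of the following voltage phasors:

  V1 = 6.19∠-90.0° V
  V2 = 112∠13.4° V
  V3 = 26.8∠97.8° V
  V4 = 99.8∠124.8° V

Step 1 — Convert each phasor to rectangular form:
  V1 = 6.19·(cos(-90.0°) + j·sin(-90.0°)) = 0 - j6.19 V
  V2 = 112·(cos(13.4°) + j·sin(13.4°)) = 109 + j25.96 V
  V3 = 26.8·(cos(97.8°) + j·sin(97.8°)) = -3.637 + j26.55 V
  V4 = 99.8·(cos(124.8°) + j·sin(124.8°)) = -56.96 + j81.95 V
Step 2 — Sum components: V_total = 48.36 + j128.3 V.
Step 3 — Convert to polar: |V_total| = 137.1 V, ∠V_total = 69.3°.

V_total = 137.1∠69.3° V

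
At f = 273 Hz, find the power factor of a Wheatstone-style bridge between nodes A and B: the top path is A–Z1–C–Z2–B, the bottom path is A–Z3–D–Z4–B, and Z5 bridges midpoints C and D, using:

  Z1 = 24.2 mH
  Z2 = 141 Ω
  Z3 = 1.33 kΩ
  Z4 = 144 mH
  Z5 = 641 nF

Step 1 — Angular frequency: ω = 2π·f = 2π·273 = 1715 rad/s.
Step 2 — Component impedances:
  Z1: Z = jωL = j·1715·0.0242 = 0 + j41.51 Ω
  Z2: Z = R = 141 Ω
  Z3: Z = R = 1330 Ω
  Z4: Z = jωL = j·1715·0.144 = 0 + j247 Ω
  Z5: Z = 1/(jωC) = -j/(ω·C) = 0 - j909.5 Ω
Step 3 — Bridge requires nodal analysis (the Z5 bridge couples midpoints C and D, so the two paths cannot be reduced to a simple series/parallel combination). Setting node B to ground and injecting 1 A at node A, the 3-node admittance system at A, C, D solves to V_A = Z_AB = 114 + j16.61 Ω = 115.2∠8.3° Ω.
Step 4 — Power factor: PF = cos(φ) = Re(Z)/|Z| = 114/115.2 = 0.9896.
Step 5 — Type: Im(Z) = 16.61 ⇒ lagging (phase φ = 8.3°).

PF = 0.9896 (lagging, φ = 8.3°)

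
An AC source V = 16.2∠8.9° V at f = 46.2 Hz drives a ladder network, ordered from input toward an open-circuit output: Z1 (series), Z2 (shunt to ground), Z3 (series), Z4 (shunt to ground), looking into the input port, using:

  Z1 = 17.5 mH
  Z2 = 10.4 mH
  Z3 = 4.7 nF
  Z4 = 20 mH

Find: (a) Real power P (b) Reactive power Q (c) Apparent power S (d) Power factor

Step 1 — Angular frequency: ω = 2π·f = 2π·46.2 = 290.3 rad/s.
Step 2 — Component impedances:
  Z1: Z = jωL = j·290.3·0.0175 = 0 + j5.08 Ω
  Z2: Z = jωL = j·290.3·0.0104 = 0 + j3.019 Ω
  Z3: Z = 1/(jωC) = -j/(ω·C) = 0 - j7.33e+05 Ω
  Z4: Z = jωL = j·290.3·0.02 = 0 + j5.806 Ω
Step 3 — Ladder network (open output): work backward from the far end, alternating series and parallel combinations. Z_in = 0 + j8.099 Ω = 8.099∠90.0° Ω.
Step 4 — Source phasor: V = 16.2∠8.9° V = 16 + j2.506 V.
Step 5 — Current: I = V / Z = 0.3095 - j1.976 A = 2∠-81.1° A.
Step 6 — Complex power: S = V·I* = 0 + j32.4 VA.
Step 7 — Real power: P = Re(S) = 0 W.
Step 8 — Reactive power: Q = Im(S) = 32.4 VAR.
Step 9 — Apparent power: |S| = 32.4 VA.
Step 10 — Power factor: PF = P/|S| = 0 (lagging).

(a) P = 0 W  (b) Q = 32.4 VAR  (c) S = 32.4 VA  (d) PF = 0 (lagging)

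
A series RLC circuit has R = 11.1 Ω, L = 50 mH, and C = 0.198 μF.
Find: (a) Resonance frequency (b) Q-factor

Step 1 — Resonance condition Im(Z)=0 gives ω₀ = 1/√(LC).
Step 2 — ω₀ = 1/√(0.05·1.98e-07) = 1.005e+04 rad/s.
Step 3 — f₀ = ω₀/(2π) = 1600 Hz.
Step 4 — Series Q: Q = ω₀L/R = 1.005e+04·0.05/11.1 = 45.27.

(a) f₀ = 1600 Hz  (b) Q = 45.27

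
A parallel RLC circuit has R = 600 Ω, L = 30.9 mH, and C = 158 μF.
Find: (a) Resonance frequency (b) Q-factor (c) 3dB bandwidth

Step 1 — Resonance: ω₀ = 1/√(LC) = 1/√(0.0309·0.000158) = 452.6 rad/s.
Step 2 — f₀ = ω₀/(2π) = 72.03 Hz.
Step 3 — Parallel Q: Q = R/(ω₀L) = 600/(452.6·0.0309) = 42.9.
Step 4 — Bandwidth: Δω = ω₀/Q = 10.55 rad/s; BW = Δω/(2π) = 1.679 Hz.

(a) f₀ = 72.03 Hz  (b) Q = 42.9  (c) BW = 1.679 Hz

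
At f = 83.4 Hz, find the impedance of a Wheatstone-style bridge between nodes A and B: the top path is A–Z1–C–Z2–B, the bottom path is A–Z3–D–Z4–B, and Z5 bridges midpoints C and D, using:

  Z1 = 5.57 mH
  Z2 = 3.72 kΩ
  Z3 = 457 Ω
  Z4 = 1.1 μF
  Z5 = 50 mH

Step 1 — Angular frequency: ω = 2π·f = 2π·83.4 = 524 rad/s.
Step 2 — Component impedances:
  Z1: Z = jωL = j·524·0.00557 = 0 + j2.919 Ω
  Z2: Z = R = 3720 Ω
  Z3: Z = R = 457 Ω
  Z4: Z = 1/(jωC) = -j/(ω·C) = 0 - j1735 Ω
  Z5: Z = jωL = j·524·0.05 = 0 + j26.2 Ω
Step 3 — Bridge requires nodal analysis (the Z5 bridge couples midpoints C and D, so the two paths cannot be reduced to a simple series/parallel combination). Setting node B to ground and injecting 1 A at node A, the 3-node admittance system at A, C, D solves to V_A = Z_AB = 649.2 - j1407 Ω = 1550∠-65.2° Ω.

Z = 649.2 - j1407 Ω = 1550∠-65.2° Ω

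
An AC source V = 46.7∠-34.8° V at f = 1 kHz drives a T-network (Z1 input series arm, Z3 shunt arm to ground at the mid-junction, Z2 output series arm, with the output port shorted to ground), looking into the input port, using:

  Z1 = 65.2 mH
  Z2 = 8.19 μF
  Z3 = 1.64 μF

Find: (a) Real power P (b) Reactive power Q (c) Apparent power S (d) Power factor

Step 1 — Angular frequency: ω = 2π·f = 2π·1000 = 6283 rad/s.
Step 2 — Component impedances:
  Z1: Z = jωL = j·6283·0.0652 = 0 + j409.7 Ω
  Z2: Z = 1/(jωC) = -j/(ω·C) = 0 - j19.43 Ω
  Z3: Z = 1/(jωC) = -j/(ω·C) = 0 - j97.05 Ω
Step 3 — With the output port shorted to ground, the output series arm Z2 runs from the junction to ground; the shunt arm Z3 also runs from the junction to ground. They appear in parallel: Z3 || Z2 = 0 - j16.19 Ω.
Step 4 — Series with input arm Z1: Z_in = Z1 + (Z3 || Z2) = 0 + j393.5 Ω = 393.5∠90.0° Ω.
Step 5 — Source phasor: V = 46.7∠-34.8° V = 38.35 - j26.65 V.
Step 6 — Current: I = V / Z = -0.06774 - j0.09746 A = 0.1187∠-124.8° A.
Step 7 — Complex power: S = V·I* = 0 + j5.543 VA.
Step 8 — Real power: P = Re(S) = 0 W.
Step 9 — Reactive power: Q = Im(S) = 5.543 VAR.
Step 10 — Apparent power: |S| = 5.543 VA.
Step 11 — Power factor: PF = P/|S| = 0 (lagging).

(a) P = 0 W  (b) Q = 5.543 VAR  (c) S = 5.543 VA  (d) PF = 0 (lagging)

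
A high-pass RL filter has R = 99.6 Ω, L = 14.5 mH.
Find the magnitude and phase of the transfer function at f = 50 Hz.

Step 1 — Angular frequency: ω = 2π·50 = 314.2 rad/s.
Step 2 — Transfer function: H(jω) = jωL/(R + jωL).
Step 3 — Numerator jωL = j·4.555; denominator R + jωL = 99.6 + j4.555.
Step 4 — H = 0.002087 + j0.04564.
Step 5 — Magnitude: |H| = 0.04569 (-26.8 dB); phase: φ = 87.4°.

|H| = 0.04569 (-26.8 dB), φ = 87.4°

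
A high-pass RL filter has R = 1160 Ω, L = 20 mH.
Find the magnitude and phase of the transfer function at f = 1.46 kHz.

Step 1 — Angular frequency: ω = 2π·1460 = 9173 rad/s.
Step 2 — Transfer function: H(jω) = jωL/(R + jωL).
Step 3 — Numerator jωL = j·183.5; denominator R + jωL = 1160 + j183.5.
Step 4 — H = 0.02441 + j0.1543.
Step 5 — Magnitude: |H| = 0.1562 (-16.1 dB); phase: φ = 81.0°.

|H| = 0.1562 (-16.1 dB), φ = 81.0°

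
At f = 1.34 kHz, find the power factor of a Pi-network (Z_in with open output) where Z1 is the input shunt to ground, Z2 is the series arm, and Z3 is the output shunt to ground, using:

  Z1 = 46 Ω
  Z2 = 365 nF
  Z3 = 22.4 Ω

Step 1 — Angular frequency: ω = 2π·f = 2π·1340 = 8419 rad/s.
Step 2 — Component impedances:
  Z1: Z = R = 46 Ω
  Z2: Z = 1/(jωC) = -j/(ω·C) = 0 - j325.4 Ω
  Z3: Z = R = 22.4 Ω
Step 3 — With open output, the series arm Z2 and the output shunt Z3 appear in series to ground: Z2 + Z3 = 22.4 - j325.4 Ω.
Step 4 — Parallel with input shunt Z1: Z_in = Z1 || (Z2 + Z3) = 44.69 - j6.228 Ω = 45.12∠-7.9° Ω.
Step 5 — Power factor: PF = cos(φ) = Re(Z)/|Z| = 44.691/45.123 = 0.9904.
Step 6 — Type: Im(Z) = -6.228 ⇒ leading (phase φ = -7.9°).

PF = 0.9904 (leading, φ = -7.9°)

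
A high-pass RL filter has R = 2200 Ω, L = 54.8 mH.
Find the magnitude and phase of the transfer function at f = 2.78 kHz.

Step 1 — Angular frequency: ω = 2π·2780 = 1.747e+04 rad/s.
Step 2 — Transfer function: H(jω) = jωL/(R + jωL).
Step 3 — Numerator jωL = j·957.2; denominator R + jωL = 2200 + j957.2.
Step 4 — H = 0.1592 + j0.3658.
Step 5 — Magnitude: |H| = 0.399 (-8.0 dB); phase: φ = 66.5°.

|H| = 0.399 (-8.0 dB), φ = 66.5°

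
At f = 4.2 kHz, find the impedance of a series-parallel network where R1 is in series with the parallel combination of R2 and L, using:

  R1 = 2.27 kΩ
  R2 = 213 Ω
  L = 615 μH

Step 1 — Angular frequency: ω = 2π·f = 2π·4200 = 2.639e+04 rad/s.
Step 2 — Component impedances:
  R1: Z = R = 2270 Ω
  R2: Z = R = 213 Ω
  L: Z = jωL = j·2.639e+04·0.000615 = 0 + j16.23 Ω
Step 3 — Parallel branch: R2 || L = 1/(1/R2 + 1/L) = 1.229 + j16.14 Ω.
Step 4 — Series with R1: Z_total = R1 + (R2 || L) = 2271 + j16.14 Ω = 2271∠0.4° Ω.

Z = 2271 + j16.14 Ω = 2271∠0.4° Ω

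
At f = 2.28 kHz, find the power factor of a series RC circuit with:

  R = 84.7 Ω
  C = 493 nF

Step 1 — Angular frequency: ω = 2π·f = 2π·2280 = 1.433e+04 rad/s.
Step 2 — Component impedances:
  R: Z = R = 84.7 Ω
  C: Z = 1/(jωC) = -j/(ω·C) = 0 - j141.6 Ω
Step 3 — Series combination: Z_total = R + C = 84.7 - j141.6 Ω = 165∠-59.1° Ω.
Step 4 — Power factor: PF = cos(φ) = Re(Z)/|Z| = 84.7/164.99 = 0.5134.
Step 5 — Type: Im(Z) = -141.6 ⇒ leading (phase φ = -59.1°).

PF = 0.5134 (leading, φ = -59.1°)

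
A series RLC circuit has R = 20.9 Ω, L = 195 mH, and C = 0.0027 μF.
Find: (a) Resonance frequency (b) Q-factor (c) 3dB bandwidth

Step 1 — Resonance: ω₀ = 1/√(LC) = 1/√(0.195·2.7e-09) = 4.358e+04 rad/s.
Step 2 — f₀ = ω₀/(2π) = 6936 Hz.
Step 3 — Series Q: Q = ω₀L/R = 4.358e+04·0.195/20.9 = 406.6.
Step 4 — Bandwidth: Δω = ω₀/Q = 107.2 rad/s; BW = Δω/(2π) = 17.06 Hz.

(a) f₀ = 6936 Hz  (b) Q = 406.6  (c) BW = 17.06 Hz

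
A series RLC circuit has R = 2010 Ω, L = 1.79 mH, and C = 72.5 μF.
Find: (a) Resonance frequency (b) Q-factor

Step 1 — Resonance condition Im(Z)=0 gives ω₀ = 1/√(LC).
Step 2 — ω₀ = 1/√(0.00179·7.25e-05) = 2776 rad/s.
Step 3 — f₀ = ω₀/(2π) = 441.8 Hz.
Step 4 — Series Q: Q = ω₀L/R = 2776·0.00179/2010 = 0.002472.

(a) f₀ = 441.8 Hz  (b) Q = 0.002472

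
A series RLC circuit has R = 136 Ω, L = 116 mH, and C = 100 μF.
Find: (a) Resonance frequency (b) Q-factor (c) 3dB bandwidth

Step 1 — Resonance: ω₀ = 1/√(LC) = 1/√(0.116·0.0001) = 293.6 rad/s.
Step 2 — f₀ = ω₀/(2π) = 46.73 Hz.
Step 3 — Series Q: Q = ω₀L/R = 293.6·0.116/136 = 0.2504.
Step 4 — Bandwidth: Δω = ω₀/Q = 1172 rad/s; BW = Δω/(2π) = 186.6 Hz.

(a) f₀ = 46.73 Hz  (b) Q = 0.2504  (c) BW = 186.6 Hz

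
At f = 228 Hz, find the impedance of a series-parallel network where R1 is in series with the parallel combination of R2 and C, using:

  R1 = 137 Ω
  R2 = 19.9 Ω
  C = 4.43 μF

Step 1 — Angular frequency: ω = 2π·f = 2π·228 = 1433 rad/s.
Step 2 — Component impedances:
  R1: Z = R = 137 Ω
  R2: Z = R = 19.9 Ω
  C: Z = 1/(jωC) = -j/(ω·C) = 0 - j157.6 Ω
Step 3 — Parallel branch: R2 || C = 1/(1/R2 + 1/C) = 19.59 - j2.474 Ω.
Step 4 — Series with R1: Z_total = R1 + (R2 || C) = 156.6 - j2.474 Ω = 156.6∠-0.9° Ω.

Z = 156.6 - j2.474 Ω = 156.6∠-0.9° Ω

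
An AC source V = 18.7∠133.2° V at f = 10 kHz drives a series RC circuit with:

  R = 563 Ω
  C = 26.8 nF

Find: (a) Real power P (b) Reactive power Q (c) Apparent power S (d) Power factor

Step 1 — Angular frequency: ω = 2π·f = 2π·1e+04 = 6.283e+04 rad/s.
Step 2 — Component impedances:
  R: Z = R = 563 Ω
  C: Z = 1/(jωC) = -j/(ω·C) = 0 - j593.9 Ω
Step 3 — Series combination: Z_total = R + C = 563 - j593.9 Ω = 818.3∠-46.5° Ω.
Step 4 — Source phasor: V = 18.7∠133.2° V = -12.8 + j13.63 V.
Step 5 — Current: I = V / Z = -0.02285 + j0.0001084 A = 0.02285∠179.7° A.
Step 6 — Complex power: S = V·I* = 0.294 - j0.3101 VA.
Step 7 — Real power: P = Re(S) = 0.294 W.
Step 8 — Reactive power: Q = Im(S) = -0.3101 VAR.
Step 9 — Apparent power: |S| = 0.4273 VA.
Step 10 — Power factor: PF = P/|S| = 0.688 (leading).

(a) P = 0.294 W  (b) Q = -0.3101 VAR  (c) S = 0.4273 VA  (d) PF = 0.688 (leading)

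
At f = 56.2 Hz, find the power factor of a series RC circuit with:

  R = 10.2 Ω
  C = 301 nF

Step 1 — Angular frequency: ω = 2π·f = 2π·56.2 = 353.1 rad/s.
Step 2 — Component impedances:
  R: Z = R = 10.2 Ω
  C: Z = 1/(jωC) = -j/(ω·C) = 0 - j9408 Ω
Step 3 — Series combination: Z_total = R + C = 10.2 - j9408 Ω = 9408∠-89.9° Ω.
Step 4 — Power factor: PF = cos(φ) = Re(Z)/|Z| = 10.2/9408 = 0.001084.
Step 5 — Type: Im(Z) = -9408 ⇒ leading (phase φ = -89.9°).

PF = 0.001084 (leading, φ = -89.9°)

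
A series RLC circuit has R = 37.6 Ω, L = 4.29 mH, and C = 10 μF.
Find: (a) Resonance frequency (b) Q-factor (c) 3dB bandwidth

Step 1 — Resonance: ω₀ = 1/√(LC) = 1/√(0.00429·1e-05) = 4828 rad/s.
Step 2 — f₀ = ω₀/(2π) = 768.4 Hz.
Step 3 — Series Q: Q = ω₀L/R = 4828·0.00429/37.6 = 0.5509.
Step 4 — Bandwidth: Δω = ω₀/Q = 8765 rad/s; BW = Δω/(2π) = 1395 Hz.

(a) f₀ = 768.4 Hz  (b) Q = 0.5509  (c) BW = 1395 Hz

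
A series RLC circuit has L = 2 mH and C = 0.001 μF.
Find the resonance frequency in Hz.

Step 1 — Resonance condition Im(Z)=0 gives ω₀ = 1/√(LC).
Step 2 — ω₀ = 1/√(0.002·1e-09) = 7.071e+05 rad/s.
Step 3 — f₀ = ω₀/(2π) = 1.125e+05 Hz.

f₀ = 1.125e+05 Hz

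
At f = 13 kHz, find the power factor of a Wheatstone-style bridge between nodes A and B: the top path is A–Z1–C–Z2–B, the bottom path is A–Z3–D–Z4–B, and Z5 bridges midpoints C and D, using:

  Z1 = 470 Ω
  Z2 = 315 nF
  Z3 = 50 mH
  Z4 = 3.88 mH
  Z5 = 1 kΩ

Step 1 — Angular frequency: ω = 2π·f = 2π·1.3e+04 = 8.168e+04 rad/s.
Step 2 — Component impedances:
  Z1: Z = R = 470 Ω
  Z2: Z = 1/(jωC) = -j/(ω·C) = 0 - j38.87 Ω
  Z3: Z = jωL = j·8.168e+04·0.05 = 0 + j4084 Ω
  Z4: Z = jωL = j·8.168e+04·0.00388 = 0 + j316.9 Ω
  Z5: Z = R = 1000 Ω
Step 3 — Bridge requires nodal analysis (the Z5 bridge couples midpoints C and D, so the two paths cannot be reduced to a simple series/parallel combination). Setting node B to ground and injecting 1 A at node A, the 3-node admittance system at A, C, D solves to V_A = Z_AB = 473 + j9.366 Ω = 473.1∠1.1° Ω.
Step 4 — Power factor: PF = cos(φ) = Re(Z)/|Z| = 473/473.1 = 0.9998.
Step 5 — Type: Im(Z) = 9.366 ⇒ lagging (phase φ = 1.1°).

PF = 0.9998 (lagging, φ = 1.1°)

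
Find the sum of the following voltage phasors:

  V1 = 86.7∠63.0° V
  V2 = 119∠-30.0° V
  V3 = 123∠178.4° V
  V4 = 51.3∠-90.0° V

Step 1 — Convert each phasor to rectangular form:
  V1 = 86.7·(cos(63.0°) + j·sin(63.0°)) = 39.36 + j77.25 V
  V2 = 119·(cos(-30.0°) + j·sin(-30.0°)) = 103.1 - j59.5 V
  V3 = 123·(cos(178.4°) + j·sin(178.4°)) = -123 + j3.434 V
  V4 = 51.3·(cos(-90.0°) + j·sin(-90.0°)) = 0 - j51.3 V
Step 2 — Sum components: V_total = 19.47 - j30.12 V.
Step 3 — Convert to polar: |V_total| = 35.86 V, ∠V_total = -57.1°.

V_total = 35.86∠-57.1° V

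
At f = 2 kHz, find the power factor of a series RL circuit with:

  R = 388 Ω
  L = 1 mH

Step 1 — Angular frequency: ω = 2π·f = 2π·2000 = 1.257e+04 rad/s.
Step 2 — Component impedances:
  R: Z = R = 388 Ω
  L: Z = jωL = j·1.257e+04·0.001 = 0 + j12.57 Ω
Step 3 — Series combination: Z_total = R + L = 388 + j12.57 Ω = 388.2∠1.9° Ω.
Step 4 — Power factor: PF = cos(φ) = Re(Z)/|Z| = 388/388.2 = 0.9995.
Step 5 — Type: Im(Z) = 12.57 ⇒ lagging (phase φ = 1.9°).

PF = 0.9995 (lagging, φ = 1.9°)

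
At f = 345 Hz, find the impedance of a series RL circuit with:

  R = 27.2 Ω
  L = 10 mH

Step 1 — Angular frequency: ω = 2π·f = 2π·345 = 2168 rad/s.
Step 2 — Component impedances:
  R: Z = R = 27.2 Ω
  L: Z = jωL = j·2168·0.01 = 0 + j21.68 Ω
Step 3 — Series combination: Z_total = R + L = 27.2 + j21.68 Ω = 34.78∠38.6° Ω.

Z = 27.2 + j21.68 Ω = 34.78∠38.6° Ω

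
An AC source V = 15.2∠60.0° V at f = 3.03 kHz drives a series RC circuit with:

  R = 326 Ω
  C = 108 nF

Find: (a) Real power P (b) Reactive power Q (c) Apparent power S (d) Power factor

Step 1 — Angular frequency: ω = 2π·f = 2π·3030 = 1.904e+04 rad/s.
Step 2 — Component impedances:
  R: Z = R = 326 Ω
  C: Z = 1/(jωC) = -j/(ω·C) = 0 - j486.4 Ω
Step 3 — Series combination: Z_total = R + C = 326 - j486.4 Ω = 585.5∠-56.2° Ω.
Step 4 — Source phasor: V = 15.2∠60.0° V = 7.6 + j13.16 V.
Step 5 — Current: I = V / Z = -0.01145 + j0.0233 A = 0.02596∠116.2° A.
Step 6 — Complex power: S = V·I* = 0.2197 - j0.3278 VA.
Step 7 — Real power: P = Re(S) = 0.2197 W.
Step 8 — Reactive power: Q = Im(S) = -0.3278 VAR.
Step 9 — Apparent power: |S| = 0.3946 VA.
Step 10 — Power factor: PF = P/|S| = 0.5568 (leading).

(a) P = 0.2197 W  (b) Q = -0.3278 VAR  (c) S = 0.3946 VA  (d) PF = 0.5568 (leading)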